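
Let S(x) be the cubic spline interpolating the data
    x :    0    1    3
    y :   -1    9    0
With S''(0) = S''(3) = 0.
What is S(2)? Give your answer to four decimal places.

Let M_i = S''(x_i). Step sizes h_i = 1, 2; slopes of the chords Δ_i = (y_(i+1) - y_i)/h_i = 10, -9/2.
  1·M_0 + 6·M_1 + 2·M_2 = 6(Δ_1 - Δ_0) = -87
Natural end conditions: M_0 = M_2 = 0.
Solving: M_0 = 0, M_1 = -29/2, M_2 = 0.
On [1, 3], S(x) = 9 + 31/6·(x - 1) - 29/4·(x - 1)² + 29/24·(x - 1)³.
With (x - 1) = 1: S(2) = 65/8.

8.1250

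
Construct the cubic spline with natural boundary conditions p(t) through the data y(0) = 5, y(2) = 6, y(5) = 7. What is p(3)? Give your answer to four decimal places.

Write M_i for p''(x_i). With h_i = 2, 3 and divided differences Δ_i = 1/2, 1/3, the continuity of p' gives the tridiagonal system
  2·M_0 + 10·M_1 + 3·M_2 = 6(Δ_1 - Δ_0) = -1
Natural end conditions: M_0 = M_2 = 0.
Forward elimination and back-substitution give M_0 = 0, M_1 = -1/10, M_2 = 0.
On [2, 5], p(t) = 6 + 13/30·(t - 2) - 1/20·(t - 2)² + 1/180·(t - 2)³.
With (t - 2) = 1: p(3) = 115/18.

6.3889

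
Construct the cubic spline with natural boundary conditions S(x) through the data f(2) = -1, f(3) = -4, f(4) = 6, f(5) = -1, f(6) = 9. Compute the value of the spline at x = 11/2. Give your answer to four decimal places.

1.7500

Let σ_i = S''(x_i). Step sizes h_i = 1, 1, 1, 1; slopes of the chords Δ_i = (y_(i+1) - y_i)/h_i = -3, 10, -7, 10.
  1·σ_0 + 4·σ_1 + 1·σ_2 = 6(Δ_1 - Δ_0) = 78
  1·σ_1 + 4·σ_2 + 1·σ_3 = 6(Δ_2 - Δ_1) = -102
  1·σ_2 + 4·σ_3 + 1·σ_4 = 6(Δ_3 - Δ_2) = 102
Natural end conditions: σ_0 = σ_4 = 0.
Forward elimination and back-substitution give σ_0 = 0, σ_1 = 30, σ_2 = -42, σ_3 = 36, σ_4 = 0.
On [5, 6], S(x) = -1 - 2·(x - 5) + 18·(x - 5)² - 6·(x - 5)³.
With (x - 5) = 1/2: S(11/2) = 7/4.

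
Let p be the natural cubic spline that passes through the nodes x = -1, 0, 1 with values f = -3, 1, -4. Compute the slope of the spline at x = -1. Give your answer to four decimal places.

With M_i denoting the second derivative at x_i, h_i = 1, 1, and Δ_i = (y_(i+1) − y_i)/h_i = 4, -5:
  1·M_0 + 4·M_1 + 1·M_2 = 6(Δ_1 - Δ_0) = -54
Natural end conditions: M_0 = M_2 = 0.
Solving the tridiagonal system: M_0 = 0, M_1 = -27/2, M_2 = 0.
On [-1, 0], p'(x) = b_0 + 2c_0·(x + 1) + 3d_0·(x + 1)² with b_0 = Δ_0 - h_0(2M_0 + M_1)/6 = 25/4, c_0 = M_0/2 = 0, d_0 = (M_1 - M_0)/(6h_0) = -9/4. So p'(-1) = 25/4.

6.2500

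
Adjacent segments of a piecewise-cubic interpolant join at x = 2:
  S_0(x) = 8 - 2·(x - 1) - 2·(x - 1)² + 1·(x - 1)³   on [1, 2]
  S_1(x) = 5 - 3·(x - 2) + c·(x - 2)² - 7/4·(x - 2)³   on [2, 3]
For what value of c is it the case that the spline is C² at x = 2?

1

S_0''(x) = -4 + 6·(x - 1), so S_0''(2) = 2. On the right, S_1''(2) = 2c, so c = 1.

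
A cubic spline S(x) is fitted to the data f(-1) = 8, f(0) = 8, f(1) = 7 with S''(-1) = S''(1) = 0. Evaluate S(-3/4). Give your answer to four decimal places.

Put σ_i = S'' at the i-th knot. Here h = (1, 1) and Δ = (0, -1), so the interior equations h_(i-1)·σ_(i-1) + 2(h_(i-1)+h_i)·σ_i + h_i·σ_(i+1) = 6(Δ_i − Δ_(i-1)) read
  1·σ_0 + 4·σ_1 + 1·σ_2 = 6(Δ_1 - Δ_0) = -6
Natural end conditions: σ_0 = σ_2 = 0.
Solving the tridiagonal system: σ_0 = 0, σ_1 = -3/2, σ_2 = 0.
On [-1, 0], S(x) = 8 + 1/4·(x + 1) + 0·(x + 1)² - 1/4·(x + 1)³.
With (x + 1) = 1/4: S(-3/4) = 2063/256.

8.0586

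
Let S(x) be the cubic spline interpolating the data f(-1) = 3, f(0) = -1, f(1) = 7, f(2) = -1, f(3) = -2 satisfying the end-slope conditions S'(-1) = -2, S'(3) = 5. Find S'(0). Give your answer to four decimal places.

3.1786

With M_i denoting the second derivative at x_i, h_i = 1, 1, 1, 1, and Δ_i = (y_(i+1) − y_i)/h_i = -4, 8, -8, -1:
  1·M_0 + 4·M_1 + 1·M_2 = 6(Δ_1 - Δ_0) = 72
  1·M_1 + 4·M_2 + 1·M_3 = 6(Δ_2 - Δ_1) = -96
  1·M_2 + 4·M_3 + 1·M_4 = 6(Δ_3 - Δ_2) = 42
Clamped end conditions give two more equations: 2h_0·M_0 + h_0·M_1 = 6(Δ_0 - S'(-1)) = -12 and h_3·M_3 + 2h_3·M_4 = 6(S'(3) - Δ_3) = 36.
Hence M_0 = -313/14, M_1 = 229/7, M_2 = -73/2, M_3 = 121/7, M_4 = 131/14.
On [0, 1], S'(x) = b_1 + 2c_1·x + 3d_1·x² with b_1 = Δ_1 - h_1(2M_1 + M_2)/6 = 89/28, c_1 = M_1/2 = 229/14, d_1 = (M_2 - M_1)/(6h_1) = -323/28. So S'(0) = 89/28.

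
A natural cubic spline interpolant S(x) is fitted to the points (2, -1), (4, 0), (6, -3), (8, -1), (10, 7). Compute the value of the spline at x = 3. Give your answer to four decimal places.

-0.0045

With m_i denoting the second derivative at x_i, h_i = 2, 2, 2, 2, and Δ_i = (y_(i+1) − y_i)/h_i = 1/2, -3/2, 1, 4:
  2·m_0 + 8·m_1 + 2·m_2 = 6(Δ_1 - Δ_0) = -12
  2·m_1 + 8·m_2 + 2·m_3 = 6(Δ_2 - Δ_1) = 15
  2·m_2 + 8·m_3 + 2·m_4 = 6(Δ_3 - Δ_2) = 18
Natural end conditions: m_0 = m_4 = 0.
Forward elimination and back-substitution give m_0 = 0, m_1 = -111/56, m_2 = 27/14, m_3 = 99/56, m_4 = 0.
On [2, 4], S(x) = -1 + 65/56·(x - 2) + 0·(x - 2)² - 37/224·(x - 2)³.
With (x - 2) = 1: S(3) = -1/224.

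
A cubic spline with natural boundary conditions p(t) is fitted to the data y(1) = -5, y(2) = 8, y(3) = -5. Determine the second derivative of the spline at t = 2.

-39

Put M_i = p'' at the i-th knot. Here h = (1, 1) and Δ = (13, -13), so the interior equations h_(i-1)·M_(i-1) + 2(h_(i-1)+h_i)·M_i + h_i·M_(i+1) = 6(Δ_i − Δ_(i-1)) read
  1·M_0 + 4·M_1 + 1·M_2 = 6(Δ_1 - Δ_0) = -156
Natural end conditions: M_0 = M_2 = 0.
Solving: M_0 = 0, M_1 = -39, M_2 = 0.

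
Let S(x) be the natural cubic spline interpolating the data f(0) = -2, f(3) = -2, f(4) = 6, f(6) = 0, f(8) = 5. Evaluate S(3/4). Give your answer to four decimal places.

Put σ_i = S'' at the i-th knot. Here h = (3, 1, 2, 2) and Δ = (0, 8, -3, 5/2), so the interior equations h_(i-1)·σ_(i-1) + 2(h_(i-1)+h_i)·σ_i + h_i·σ_(i+1) = 6(Δ_i − Δ_(i-1)) read
  3·σ_0 + 8·σ_1 + 1·σ_2 = 6(Δ_1 - Δ_0) = 48
  1·σ_1 + 6·σ_2 + 2·σ_3 = 6(Δ_2 - Δ_1) = -66
  2·σ_2 + 8·σ_3 + 2·σ_4 = 6(Δ_3 - Δ_2) = 33
Natural end conditions: σ_0 = σ_4 = 0.
Solving: σ_0 = 0, σ_1 = 1353/172, σ_2 = -642/43, σ_3 = 2703/344, σ_4 = 0.
On [0, 3], S(x) = -2 - 1353/344·x + 0·x² + 451/1032·x³.
With x = 3/4: S(3/4) = -104917/22016.

-4.7655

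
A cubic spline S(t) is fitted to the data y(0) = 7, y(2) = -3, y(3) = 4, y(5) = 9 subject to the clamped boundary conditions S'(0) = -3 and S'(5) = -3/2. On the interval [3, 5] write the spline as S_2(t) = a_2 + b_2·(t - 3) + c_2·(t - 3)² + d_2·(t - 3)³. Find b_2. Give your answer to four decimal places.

7.6875

With M_i denoting the second derivative at x_i, h_i = 2, 1, 2, and Δ_i = (y_(i+1) − y_i)/h_i = -5, 7, 5/2:
  2·M_0 + 6·M_1 + 1·M_2 = 6(Δ_1 - Δ_0) = 72
  1·M_1 + 6·M_2 + 2·M_3 = 6(Δ_2 - Δ_1) = -27
Clamped end conditions give two more equations: 2h_0·M_0 + h_0·M_1 = 6(Δ_0 - S'(0)) = -12 and h_2·M_2 + 2h_2·M_3 = 6(S'(5) - Δ_2) = -24.
Forward elimination and back-substitution give M_0 = -183/16, M_1 = 135/8, M_2 = -51/8, M_3 = -45/16.
On [3, 5], with S_2(t) = a_2 + b_2·(t - 3) + c_2·(t - 3)² + d_2·(t - 3)³: c_2 = M_2/2 = -51/16, d_2 = (M_3 - M_2)/(6h_2) = 19/64, b_2 = Δ_2 - h_2(2M_2 + M_3)/6 = 123/16.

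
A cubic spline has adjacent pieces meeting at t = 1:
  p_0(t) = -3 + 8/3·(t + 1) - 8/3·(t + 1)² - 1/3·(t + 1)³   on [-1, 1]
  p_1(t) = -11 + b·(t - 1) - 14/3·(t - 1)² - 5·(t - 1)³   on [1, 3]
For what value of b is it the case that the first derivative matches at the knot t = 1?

-12

p_0'(t) = 8/3 - 16/3·(t + 1) - 1·(t + 1)², so p_0'(1) = -12. On the right, p_1'(1) = b, so b = -12.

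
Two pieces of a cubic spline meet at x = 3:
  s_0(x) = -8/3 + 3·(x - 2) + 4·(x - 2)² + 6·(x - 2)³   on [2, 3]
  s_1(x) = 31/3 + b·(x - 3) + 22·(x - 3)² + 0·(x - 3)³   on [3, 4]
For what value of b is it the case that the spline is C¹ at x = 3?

29

s_0'(x) = 3 + 8·(x - 2) + 18·(x - 2)², so s_0'(3) = 29. On the right, s_1'(3) = b, so b = 29.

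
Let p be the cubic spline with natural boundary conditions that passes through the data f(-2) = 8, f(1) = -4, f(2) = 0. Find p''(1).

6

Put M_i = p'' at the i-th knot. Here h = (3, 1) and Δ = (-4, 4), so the interior equations h_(i-1)·M_(i-1) + 2(h_(i-1)+h_i)·M_i + h_i·M_(i+1) = 6(Δ_i − Δ_(i-1)) read
  3·M_0 + 8·M_1 + 1·M_2 = 6(Δ_1 - Δ_0) = 48
Natural end conditions: M_0 = M_2 = 0.
Solving the tridiagonal system: M_0 = 0, M_1 = 6, M_2 = 0.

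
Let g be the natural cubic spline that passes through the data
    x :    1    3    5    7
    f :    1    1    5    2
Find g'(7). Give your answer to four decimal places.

-2.5667

With σ_i denoting the second derivative at x_i, h_i = 2, 2, 2, and Δ_i = (y_(i+1) − y_i)/h_i = 0, 2, -3/2:
  2·σ_0 + 8·σ_1 + 2·σ_2 = 6(Δ_1 - Δ_0) = 12
  2·σ_1 + 8·σ_2 + 2·σ_3 = 6(Δ_2 - Δ_1) = -21
Natural end conditions: σ_0 = σ_3 = 0.
Solving: σ_0 = 0, σ_1 = 23/10, σ_2 = -16/5, σ_3 = 0.
On [5, 7], g'(x) = b_2 + 2c_2·(x - 5) + 3d_2·(x - 5)² with b_2 = Δ_2 - h_2(2σ_2 + σ_3)/6 = 19/30, c_2 = σ_2/2 = -8/5, d_2 = (σ_3 - σ_2)/(6h_2) = 4/15. So g'(7) = -77/30.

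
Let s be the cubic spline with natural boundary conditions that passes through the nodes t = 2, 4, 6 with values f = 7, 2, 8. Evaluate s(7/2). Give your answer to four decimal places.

Write M_i for s''(x_i). With h_i = 2, 2 and divided differences Δ_i = -5/2, 3, the continuity of s' gives the tridiagonal system
  2·M_0 + 8·M_1 + 2·M_2 = 6(Δ_1 - Δ_0) = 33
Natural end conditions: M_0 = M_2 = 0.
Solving the tridiagonal system: M_0 = 0, M_1 = 33/8, M_2 = 0.
On [2, 4], s(t) = 7 - 31/8·(t - 2) + 0·(t - 2)² + 11/32·(t - 2)³.
With (t - 2) = 3/2: s(7/2) = 601/256.

2.3477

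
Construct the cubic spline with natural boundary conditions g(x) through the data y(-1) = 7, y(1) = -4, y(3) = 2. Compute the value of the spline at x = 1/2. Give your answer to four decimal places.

-2.6445

With M_i denoting the second derivative at x_i, h_i = 2, 2, and Δ_i = (y_(i+1) − y_i)/h_i = -11/2, 3:
  2·M_0 + 8·M_1 + 2·M_2 = 6(Δ_1 - Δ_0) = 51
Natural end conditions: M_0 = M_2 = 0.
Solving the tridiagonal system: M_0 = 0, M_1 = 51/8, M_2 = 0.
On [-1, 1], g(x) = 7 - 61/8·(x + 1) + 0·(x + 1)² + 17/32·(x + 1)³.
With (x + 1) = 3/2: g(1/2) = -677/256.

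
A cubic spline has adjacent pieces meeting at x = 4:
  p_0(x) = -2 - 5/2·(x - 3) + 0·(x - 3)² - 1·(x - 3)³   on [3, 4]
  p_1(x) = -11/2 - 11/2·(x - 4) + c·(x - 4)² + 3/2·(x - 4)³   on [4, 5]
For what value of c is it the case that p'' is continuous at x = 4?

-3

p_0''(x) = 0 - 6·(x - 3), so p_0''(4) = -6. On the right, p_1''(4) = 2c, so c = -3.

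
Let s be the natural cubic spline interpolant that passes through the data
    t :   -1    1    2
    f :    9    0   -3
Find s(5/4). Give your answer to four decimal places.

-0.8320

Write σ_i for s''(x_i). With h_i = 2, 1 and divided differences Δ_i = -9/2, -3, the continuity of s' gives the tridiagonal system
  2·σ_0 + 6·σ_1 + 1·σ_2 = 6(Δ_1 - Δ_0) = 9
Natural end conditions: σ_0 = σ_2 = 0.
Solving the tridiagonal system: σ_0 = 0, σ_1 = 3/2, σ_2 = 0.
On [1, 2], s(t) = 0 - 7/2·(t - 1) + 3/4·(t - 1)² - 1/4·(t - 1)³.
With (t - 1) = 1/4: s(5/4) = -213/256.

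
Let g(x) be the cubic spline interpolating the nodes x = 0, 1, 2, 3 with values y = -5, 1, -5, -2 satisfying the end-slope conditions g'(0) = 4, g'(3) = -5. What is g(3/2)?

With M_i denoting the second derivative at x_i, h_i = 1, 1, 1, and Δ_i = (y_(i+1) − y_i)/h_i = 6, -6, 3:
  1·M_0 + 4·M_1 + 1·M_2 = 6(Δ_1 - Δ_0) = -72
  1·M_1 + 4·M_2 + 1·M_3 = 6(Δ_2 - Δ_1) = 54
Clamped end conditions give two more equations: 2h_0·M_0 + h_0·M_1 = 6(Δ_0 - g'(0)) = 12 and h_2·M_2 + 2h_2·M_3 = 6(g'(3) - Δ_2) = -48.
Solving the tridiagonal system: M_0 = 108/5, M_1 = -156/5, M_2 = 156/5, M_3 = -198/5.
On [1, 2], g(x) = 1 - 4/5·(x - 1) - 78/5·(x - 1)² + 52/5·(x - 1)³.
With (x - 1) = 1/2: g(3/2) = -2.

-2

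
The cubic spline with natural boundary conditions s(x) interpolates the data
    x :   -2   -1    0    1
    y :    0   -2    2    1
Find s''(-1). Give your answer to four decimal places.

11.6000

Let σ_i = s''(x_i). Step sizes h_i = 1, 1, 1; slopes of the chords Δ_i = (y_(i+1) - y_i)/h_i = -2, 4, -1.
  1·σ_0 + 4·σ_1 + 1·σ_2 = 6(Δ_1 - Δ_0) = 36
  1·σ_1 + 4·σ_2 + 1·σ_3 = 6(Δ_2 - Δ_1) = -30
Natural end conditions: σ_0 = σ_3 = 0.
Forward elimination and back-substitution give σ_0 = 0, σ_1 = 58/5, σ_2 = -52/5, σ_3 = 0.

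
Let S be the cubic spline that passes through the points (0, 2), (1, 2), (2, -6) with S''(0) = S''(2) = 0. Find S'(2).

-10

Put M_i = S'' at the i-th knot. Here h = (1, 1) and Δ = (0, -8), so the interior equations h_(i-1)·M_(i-1) + 2(h_(i-1)+h_i)·M_i + h_i·M_(i+1) = 6(Δ_i − Δ_(i-1)) read
  1·M_0 + 4·M_1 + 1·M_2 = 6(Δ_1 - Δ_0) = -48
Natural end conditions: M_0 = M_2 = 0.
Forward elimination and back-substitution give M_0 = 0, M_1 = -12, M_2 = 0.
On [1, 2], S'(x) = b_1 + 2c_1·(x - 1) + 3d_1·(x - 1)² with b_1 = Δ_1 - h_1(2M_1 + M_2)/6 = -4, c_1 = M_1/2 = -6, d_1 = (M_2 - M_1)/(6h_1) = 2. So S'(2) = -10.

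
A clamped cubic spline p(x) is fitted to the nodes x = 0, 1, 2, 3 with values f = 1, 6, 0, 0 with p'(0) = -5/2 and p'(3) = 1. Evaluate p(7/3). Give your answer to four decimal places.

-0.8198

Write m_i for p''(x_i). With h_i = 1, 1, 1 and divided differences Δ_i = 5, -6, 0, the continuity of p' gives the tridiagonal system
  1·m_0 + 4·m_1 + 1·m_2 = 6(Δ_1 - Δ_0) = -66
  1·m_1 + 4·m_2 + 1·m_3 = 6(Δ_2 - Δ_1) = 36
Clamped end conditions give two more equations: 2h_0·m_0 + h_0·m_1 = 6(Δ_0 - p'(0)) = 45 and h_2·m_2 + 2h_2·m_3 = 6(p'(3) - Δ_2) = 6.
Solving: m_0 = 566/15, m_1 = -457/15, m_2 = 272/15, m_3 = -91/15.
On [2, 3], p(x) = 0 - 151/30·(x - 2) + 136/15·(x - 2)² - 121/30·(x - 2)³.
With (x - 2) = 1/3: p(7/3) = -332/405.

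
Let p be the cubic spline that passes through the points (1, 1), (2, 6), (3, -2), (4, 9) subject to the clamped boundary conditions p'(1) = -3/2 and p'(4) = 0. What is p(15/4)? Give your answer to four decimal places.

7.4172

Write M_i for p''(x_i). With h_i = 1, 1, 1 and divided differences Δ_i = 5, -8, 11, the continuity of p' gives the tridiagonal system
  1·M_0 + 4·M_1 + 1·M_2 = 6(Δ_1 - Δ_0) = -78
  1·M_1 + 4·M_2 + 1·M_3 = 6(Δ_2 - Δ_1) = 114
Clamped end conditions give two more equations: 2h_0·M_0 + h_0·M_1 = 6(Δ_0 - p'(1)) = 39 and h_2·M_2 + 2h_2·M_3 = 6(p'(4) - Δ_2) = -66.
Solving: M_0 = 206/5, M_1 = -217/5, M_2 = 272/5, M_3 = -301/5.
On [3, 4], p(x) = -2 + 29/10·(x - 3) + 136/5·(x - 3)² - 191/10·(x - 3)³.
With (x - 3) = 3/4: p(15/4) = 4747/640.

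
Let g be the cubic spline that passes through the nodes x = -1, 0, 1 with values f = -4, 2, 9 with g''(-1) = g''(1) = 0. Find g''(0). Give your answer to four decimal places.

Let M_i = g''(x_i). Step sizes h_i = 1, 1; slopes of the chords Δ_i = (y_(i+1) - y_i)/h_i = 6, 7.
  1·M_0 + 4·M_1 + 1·M_2 = 6(Δ_1 - Δ_0) = 6
Natural end conditions: M_0 = M_2 = 0.
Forward elimination and back-substitution give M_0 = 0, M_1 = 3/2, M_2 = 0.

1.5000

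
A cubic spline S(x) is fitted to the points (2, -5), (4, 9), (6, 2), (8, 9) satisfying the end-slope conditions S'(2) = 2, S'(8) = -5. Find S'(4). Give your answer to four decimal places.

1.9333

Write σ_i for S''(x_i). With h_i = 2, 2, 2 and divided differences Δ_i = 7, -7/2, 7/2, the continuity of S' gives the tridiagonal system
  2·σ_0 + 8·σ_1 + 2·σ_2 = 6(Δ_1 - Δ_0) = -63
  2·σ_1 + 8·σ_2 + 2·σ_3 = 6(Δ_2 - Δ_1) = 42
Clamped end conditions give two more equations: 2h_0·σ_0 + h_0·σ_1 = 6(Δ_0 - S'(2)) = 30 and h_2·σ_2 + 2h_2·σ_3 = 6(S'(8) - Δ_2) = -51.
Solving: σ_0 = 226/15, σ_1 = -227/15, σ_2 = 419/30, σ_3 = -296/15.
On [4, 6], S'(x) = b_1 + 2c_1·(x - 4) + 3d_1·(x - 4)² with b_1 = Δ_1 - h_1(2σ_1 + σ_2)/6 = 29/15, c_1 = σ_1/2 = -227/30, d_1 = (σ_2 - σ_1)/(6h_1) = 97/40. So S'(4) = 29/15.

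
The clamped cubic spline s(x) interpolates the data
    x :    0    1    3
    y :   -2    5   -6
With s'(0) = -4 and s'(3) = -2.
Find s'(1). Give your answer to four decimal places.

5.9167

Write M_i for s''(x_i). With h_i = 1, 2 and divided differences Δ_i = 7, -11/2, the continuity of s' gives the tridiagonal system
  1·M_0 + 6·M_1 + 2·M_2 = 6(Δ_1 - Δ_0) = -75
Clamped end conditions give two more equations: 2h_0·M_0 + h_0·M_1 = 6(Δ_0 - s'(0)) = 66 and h_1·M_1 + 2h_1·M_2 = 6(s'(3) - Δ_1) = 21.
Forward elimination and back-substitution give M_0 = 277/6, M_1 = -79/3, M_2 = 221/12.
On [1, 3], s'(x) = b_1 + 2c_1·(x - 1) + 3d_1·(x - 1)² with b_1 = Δ_1 - h_1(2M_1 + M_2)/6 = 71/12, c_1 = M_1/2 = -79/6, d_1 = (M_2 - M_1)/(6h_1) = 179/48. So s'(1) = 71/12.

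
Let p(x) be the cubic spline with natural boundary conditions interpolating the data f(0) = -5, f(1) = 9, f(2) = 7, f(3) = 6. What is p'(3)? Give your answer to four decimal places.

Let M_i = p''(x_i). Step sizes h_i = 1, 1, 1; slopes of the chords Δ_i = (y_(i+1) - y_i)/h_i = 14, -2, -1.
  1·M_0 + 4·M_1 + 1·M_2 = 6(Δ_1 - Δ_0) = -96
  1·M_1 + 4·M_2 + 1·M_3 = 6(Δ_2 - Δ_1) = 6
Natural end conditions: M_0 = M_3 = 0.
Hence M_0 = 0, M_1 = -26, M_2 = 8, M_3 = 0.
On [2, 3], p'(x) = b_2 + 2c_2·(x - 2) + 3d_2·(x - 2)² with b_2 = Δ_2 - h_2(2M_2 + M_3)/6 = -11/3, c_2 = M_2/2 = 4, d_2 = (M_3 - M_2)/(6h_2) = -4/3. So p'(3) = 1/3.

0.3333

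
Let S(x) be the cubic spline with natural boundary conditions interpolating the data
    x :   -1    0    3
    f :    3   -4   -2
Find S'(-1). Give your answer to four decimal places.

-7.9583

Let m_i = S''(x_i). Step sizes h_i = 1, 3; slopes of the chords Δ_i = (y_(i+1) - y_i)/h_i = -7, 2/3.
  1·m_0 + 8·m_1 + 3·m_2 = 6(Δ_1 - Δ_0) = 46
Natural end conditions: m_0 = m_2 = 0.
Solving the tridiagonal system: m_0 = 0, m_1 = 23/4, m_2 = 0.
On [-1, 0], S'(x) = b_0 + 2c_0·(x + 1) + 3d_0·(x + 1)² with b_0 = Δ_0 - h_0(2m_0 + m_1)/6 = -191/24, c_0 = m_0/2 = 0, d_0 = (m_1 - m_0)/(6h_0) = 23/24. So S'(-1) = -191/24.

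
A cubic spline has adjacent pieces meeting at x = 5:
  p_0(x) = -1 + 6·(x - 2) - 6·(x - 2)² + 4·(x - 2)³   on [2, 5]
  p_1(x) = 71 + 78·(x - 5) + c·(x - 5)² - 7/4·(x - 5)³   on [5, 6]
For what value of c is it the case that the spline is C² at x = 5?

30

p_0''(x) = -12 + 24·(x - 2), so p_0''(5) = 60. On the right, p_1''(5) = 2c, so c = 30.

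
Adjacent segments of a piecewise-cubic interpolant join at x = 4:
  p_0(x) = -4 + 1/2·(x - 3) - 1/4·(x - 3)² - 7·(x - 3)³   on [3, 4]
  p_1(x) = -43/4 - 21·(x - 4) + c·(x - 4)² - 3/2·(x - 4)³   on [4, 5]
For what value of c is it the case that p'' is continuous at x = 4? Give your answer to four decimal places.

p_0''(x) = -1/2 - 42·(x - 3), so p_0''(4) = -85/2. On the right, p_1''(4) = 2c, so c = -85/4.

-21.2500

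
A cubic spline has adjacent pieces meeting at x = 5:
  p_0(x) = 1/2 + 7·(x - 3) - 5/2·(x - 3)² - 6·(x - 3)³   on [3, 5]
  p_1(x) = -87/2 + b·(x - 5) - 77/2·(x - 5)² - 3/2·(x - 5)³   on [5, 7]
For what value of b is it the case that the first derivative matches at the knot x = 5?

p_0'(x) = 7 - 5·(x - 3) - 18·(x - 3)², so p_0'(5) = -75. On the right, p_1'(5) = b, so b = -75.

-75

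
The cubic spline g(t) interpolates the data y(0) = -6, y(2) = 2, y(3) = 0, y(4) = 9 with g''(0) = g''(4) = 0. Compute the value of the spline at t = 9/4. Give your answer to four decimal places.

With σ_i denoting the second derivative at x_i, h_i = 2, 1, 1, and Δ_i = (y_(i+1) − y_i)/h_i = 4, -2, 9:
  2·σ_0 + 6·σ_1 + 1·σ_2 = 6(Δ_1 - Δ_0) = -36
  1·σ_1 + 4·σ_2 + 1·σ_3 = 6(Δ_2 - Δ_1) = 66
Natural end conditions: σ_0 = σ_3 = 0.
Forward elimination and back-substitution give σ_0 = 0, σ_1 = -210/23, σ_2 = 432/23, σ_3 = 0.
On [2, 3], g(t) = 2 - 48/23·(t - 2) - 105/23·(t - 2)² + 107/23·(t - 2)³.
With (t - 2) = 1/4: g(9/4) = 81/64.

1.2656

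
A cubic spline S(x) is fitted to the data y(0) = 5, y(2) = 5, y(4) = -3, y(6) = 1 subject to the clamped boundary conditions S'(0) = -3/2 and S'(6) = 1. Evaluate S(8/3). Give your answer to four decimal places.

Let M_i = S''(x_i). Step sizes h_i = 2, 2, 2; slopes of the chords Δ_i = (y_(i+1) - y_i)/h_i = 0, -4, 2.
  2·M_0 + 8·M_1 + 2·M_2 = 6(Δ_1 - Δ_0) = -24
  2·M_1 + 8·M_2 + 2·M_3 = 6(Δ_2 - Δ_1) = 36
Clamped end conditions give two more equations: 2h_0·M_0 + h_0·M_1 = 6(Δ_0 - S'(0)) = 9 and h_2·M_2 + 2h_2·M_3 = 6(S'(6) - Δ_2) = -6.
Solving the tridiagonal system: M_0 = 16/3, M_1 = -37/6, M_2 = 22/3, M_3 = -31/6.
On [2, 4], S(x) = 5 - 7/3·(x - 2) - 37/12·(x - 2)² + 9/8·(x - 2)³.
With (x - 2) = 2/3: S(8/3) = 65/27.

2.4074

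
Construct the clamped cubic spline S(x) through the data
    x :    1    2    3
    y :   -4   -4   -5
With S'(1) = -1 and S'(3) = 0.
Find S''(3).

Write m_i for S''(x_i). With h_i = 1, 1 and divided differences Δ_i = 0, -1, the continuity of S' gives the tridiagonal system
  1·m_0 + 4·m_1 + 1·m_2 = 6(Δ_1 - Δ_0) = -6
Clamped end conditions give two more equations: 2h_0·m_0 + h_0·m_1 = 6(Δ_0 - S'(1)) = 6 and h_1·m_1 + 2h_1·m_2 = 6(S'(3) - Δ_1) = 6.
Hence m_0 = 5, m_1 = -4, m_2 = 5.

5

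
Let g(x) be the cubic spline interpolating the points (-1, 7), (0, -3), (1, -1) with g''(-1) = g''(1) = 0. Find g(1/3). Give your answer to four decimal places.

Write σ_i for g''(x_i). With h_i = 1, 1 and divided differences Δ_i = -10, 2, the continuity of g' gives the tridiagonal system
  1·σ_0 + 4·σ_1 + 1·σ_2 = 6(Δ_1 - Δ_0) = 72
Natural end conditions: σ_0 = σ_2 = 0.
Solving: σ_0 = 0, σ_1 = 18, σ_2 = 0.
On [0, 1], g(x) = -3 - 4·x + 9·x² - 3·x³.
With x = 1/3: g(1/3) = -31/9.

-3.4444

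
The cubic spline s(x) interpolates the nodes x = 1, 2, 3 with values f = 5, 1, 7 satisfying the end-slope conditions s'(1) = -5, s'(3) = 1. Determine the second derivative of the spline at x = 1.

Put σ_i = s'' at the i-th knot. Here h = (1, 1) and Δ = (-4, 6), so the interior equations h_(i-1)·σ_(i-1) + 2(h_(i-1)+h_i)·σ_i + h_i·σ_(i+1) = 6(Δ_i − Δ_(i-1)) read
  1·σ_0 + 4·σ_1 + 1·σ_2 = 6(Δ_1 - Δ_0) = 60
Clamped end conditions give two more equations: 2h_0·σ_0 + h_0·σ_1 = 6(Δ_0 - s'(1)) = 6 and h_1·σ_1 + 2h_1·σ_2 = 6(s'(3) - Δ_1) = -30.
Forward elimination and back-substitution give σ_0 = -9, σ_1 = 24, σ_2 = -27.

-9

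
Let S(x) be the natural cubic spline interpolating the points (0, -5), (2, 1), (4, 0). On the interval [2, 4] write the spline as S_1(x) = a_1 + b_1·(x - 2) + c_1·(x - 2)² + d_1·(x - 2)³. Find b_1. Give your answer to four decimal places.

Let m_i = S''(x_i). Step sizes h_i = 2, 2; slopes of the chords Δ_i = (y_(i+1) - y_i)/h_i = 3, -1/2.
  2·m_0 + 8·m_1 + 2·m_2 = 6(Δ_1 - Δ_0) = -21
Natural end conditions: m_0 = m_2 = 0.
Forward elimination and back-substitution give m_0 = 0, m_1 = -21/8, m_2 = 0.
On [2, 4], with S_1(x) = a_1 + b_1·(x - 2) + c_1·(x - 2)² + d_1·(x - 2)³: c_1 = m_1/2 = -21/16, d_1 = (m_2 - m_1)/(6h_1) = 7/32, b_1 = Δ_1 - h_1(2m_1 + m_2)/6 = 5/4.

1.2500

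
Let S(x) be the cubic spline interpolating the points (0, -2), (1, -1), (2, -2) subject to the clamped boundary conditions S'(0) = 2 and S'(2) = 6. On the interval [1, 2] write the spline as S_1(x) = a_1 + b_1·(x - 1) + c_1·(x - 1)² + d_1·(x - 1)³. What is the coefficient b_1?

-2

With M_i denoting the second derivative at x_i, h_i = 1, 1, and Δ_i = (y_(i+1) − y_i)/h_i = 1, -1:
  1·M_0 + 4·M_1 + 1·M_2 = 6(Δ_1 - Δ_0) = -12
Clamped end conditions give two more equations: 2h_0·M_0 + h_0·M_1 = 6(Δ_0 - S'(0)) = -6 and h_1·M_1 + 2h_1·M_2 = 6(S'(2) - Δ_1) = 42.
Hence M_0 = 2, M_1 = -10, M_2 = 26.
On [1, 2], with S_1(x) = a_1 + b_1·(x - 1) + c_1·(x - 1)² + d_1·(x - 1)³: c_1 = M_1/2 = -5, d_1 = (M_2 - M_1)/(6h_1) = 6, b_1 = Δ_1 - h_1(2M_1 + M_2)/6 = -2.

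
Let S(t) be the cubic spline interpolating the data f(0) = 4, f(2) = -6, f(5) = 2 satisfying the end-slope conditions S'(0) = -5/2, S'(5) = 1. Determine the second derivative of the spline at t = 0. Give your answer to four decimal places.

With M_i denoting the second derivative at x_i, h_i = 2, 3, and Δ_i = (y_(i+1) − y_i)/h_i = -5, 8/3:
  2·M_0 + 10·M_1 + 3·M_2 = 6(Δ_1 - Δ_0) = 46
Clamped end conditions give two more equations: 2h_0·M_0 + h_0·M_1 = 6(Δ_0 - S'(0)) = -15 and h_1·M_1 + 2h_1·M_2 = 6(S'(5) - Δ_1) = -10.
Forward elimination and back-substitution give M_0 = -153/20, M_1 = 39/5, M_2 = -167/30.

-7.6500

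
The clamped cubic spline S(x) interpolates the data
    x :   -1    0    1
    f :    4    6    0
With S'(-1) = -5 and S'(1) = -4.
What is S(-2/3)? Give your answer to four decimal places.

Let M_i = S''(x_i). Step sizes h_i = 1, 1; slopes of the chords Δ_i = (y_(i+1) - y_i)/h_i = 2, -6.
  1·M_0 + 4·M_1 + 1·M_2 = 6(Δ_1 - Δ_0) = -48
Clamped end conditions give two more equations: 2h_0·M_0 + h_0·M_1 = 6(Δ_0 - S'(-1)) = 42 and h_1·M_1 + 2h_1·M_2 = 6(S'(1) - Δ_1) = 12.
Solving the tridiagonal system: M_0 = 67/2, M_1 = -25, M_2 = 37/2.
On [-1, 0], S(x) = 4 - 5·(x + 1) + 67/4·(x + 1)² - 39/4·(x + 1)³.
With (x + 1) = 1/3: S(-2/3) = 23/6.

3.8333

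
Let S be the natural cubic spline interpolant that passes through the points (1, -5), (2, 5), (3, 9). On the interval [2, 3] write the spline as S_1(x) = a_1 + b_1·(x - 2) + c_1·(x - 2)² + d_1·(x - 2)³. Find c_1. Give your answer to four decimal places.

-4.5000

With σ_i denoting the second derivative at x_i, h_i = 1, 1, and Δ_i = (y_(i+1) − y_i)/h_i = 10, 4:
  1·σ_0 + 4·σ_1 + 1·σ_2 = 6(Δ_1 - Δ_0) = -36
Natural end conditions: σ_0 = σ_2 = 0.
Solving the tridiagonal system: σ_0 = 0, σ_1 = -9, σ_2 = 0.
On [2, 3], with S_1(x) = a_1 + b_1·(x - 2) + c_1·(x - 2)² + d_1·(x - 2)³: c_1 = σ_1/2 = -9/2, d_1 = (σ_2 - σ_1)/(6h_1) = 3/2, b_1 = Δ_1 - h_1(2σ_1 + σ_2)/6 = 7.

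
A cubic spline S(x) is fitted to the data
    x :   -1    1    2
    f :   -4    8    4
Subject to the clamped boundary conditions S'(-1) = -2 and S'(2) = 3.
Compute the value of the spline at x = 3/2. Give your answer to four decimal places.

5.4167

Put M_i = S'' at the i-th knot. Here h = (2, 1) and Δ = (6, -4), so the interior equations h_(i-1)·M_(i-1) + 2(h_(i-1)+h_i)·M_i + h_i·M_(i+1) = 6(Δ_i − Δ_(i-1)) read
  2·M_0 + 6·M_1 + 1·M_2 = 6(Δ_1 - Δ_0) = -60
Clamped end conditions give two more equations: 2h_0·M_0 + h_0·M_1 = 6(Δ_0 - S'(-1)) = 48 and h_1·M_1 + 2h_1·M_2 = 6(S'(2) - Δ_1) = 42.
Forward elimination and back-substitution give M_0 = 71/3, M_1 = -70/3, M_2 = 98/3.
On [1, 2], S(x) = 8 - 5/3·(x - 1) - 35/3·(x - 1)² + 28/3·(x - 1)³.
With (x - 1) = 1/2: S(3/2) = 65/12.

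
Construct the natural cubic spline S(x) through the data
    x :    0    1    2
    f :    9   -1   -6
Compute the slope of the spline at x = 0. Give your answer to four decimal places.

-11.2500

Put σ_i = S'' at the i-th knot. Here h = (1, 1) and Δ = (-10, -5), so the interior equations h_(i-1)·σ_(i-1) + 2(h_(i-1)+h_i)·σ_i + h_i·σ_(i+1) = 6(Δ_i − Δ_(i-1)) read
  1·σ_0 + 4·σ_1 + 1·σ_2 = 6(Δ_1 - Δ_0) = 30
Natural end conditions: σ_0 = σ_2 = 0.
Forward elimination and back-substitution give σ_0 = 0, σ_1 = 15/2, σ_2 = 0.
On [0, 1], S'(x) = b_0 + 2c_0·x + 3d_0·x² with b_0 = Δ_0 - h_0(2σ_0 + σ_1)/6 = -45/4, c_0 = σ_0/2 = 0, d_0 = (σ_1 - σ_0)/(6h_0) = 5/4. So S'(0) = -45/4.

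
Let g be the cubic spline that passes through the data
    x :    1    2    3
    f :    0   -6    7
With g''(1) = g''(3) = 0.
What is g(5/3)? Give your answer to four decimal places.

-5.7593

Let M_i = g''(x_i). Step sizes h_i = 1, 1; slopes of the chords Δ_i = (y_(i+1) - y_i)/h_i = -6, 13.
  1·M_0 + 4·M_1 + 1·M_2 = 6(Δ_1 - Δ_0) = 114
Natural end conditions: M_0 = M_2 = 0.
Solving the tridiagonal system: M_0 = 0, M_1 = 57/2, M_2 = 0.
On [1, 2], g(x) = 0 - 43/4·(x - 1) + 0·(x - 1)² + 19/4·(x - 1)³.
With (x - 1) = 2/3: g(5/3) = -311/54.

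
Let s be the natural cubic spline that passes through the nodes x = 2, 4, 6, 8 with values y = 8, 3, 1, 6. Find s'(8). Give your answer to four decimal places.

3.3333

Write m_i for s''(x_i). With h_i = 2, 2, 2 and divided differences Δ_i = -5/2, -1, 5/2, the continuity of s' gives the tridiagonal system
  2·m_0 + 8·m_1 + 2·m_2 = 6(Δ_1 - Δ_0) = 9
  2·m_1 + 8·m_2 + 2·m_3 = 6(Δ_2 - Δ_1) = 21
Natural end conditions: m_0 = m_3 = 0.
Hence m_0 = 0, m_1 = 1/2, m_2 = 5/2, m_3 = 0.
On [6, 8], s'(x) = b_2 + 2c_2·(x - 6) + 3d_2·(x - 6)² with b_2 = Δ_2 - h_2(2m_2 + m_3)/6 = 5/6, c_2 = m_2/2 = 5/4, d_2 = (m_3 - m_2)/(6h_2) = -5/24. So s'(8) = 10/3.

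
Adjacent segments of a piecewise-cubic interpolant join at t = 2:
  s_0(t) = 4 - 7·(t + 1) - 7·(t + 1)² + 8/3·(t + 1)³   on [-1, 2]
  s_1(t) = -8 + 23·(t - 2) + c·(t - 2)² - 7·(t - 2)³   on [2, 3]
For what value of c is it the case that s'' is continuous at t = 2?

17

s_0''(t) = -14 + 16·(t + 1), so s_0''(2) = 34. On the right, s_1''(2) = 2c, so c = 17.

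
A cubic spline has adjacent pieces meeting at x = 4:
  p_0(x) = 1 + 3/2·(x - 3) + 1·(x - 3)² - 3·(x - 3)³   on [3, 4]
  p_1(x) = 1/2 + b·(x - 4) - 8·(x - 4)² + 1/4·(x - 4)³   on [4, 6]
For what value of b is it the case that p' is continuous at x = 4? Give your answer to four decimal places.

-5.5000

p_0'(x) = 3/2 + 2·(x - 3) - 9·(x - 3)², so p_0'(4) = -11/2. On the right, p_1'(4) = b, so b = -11/2.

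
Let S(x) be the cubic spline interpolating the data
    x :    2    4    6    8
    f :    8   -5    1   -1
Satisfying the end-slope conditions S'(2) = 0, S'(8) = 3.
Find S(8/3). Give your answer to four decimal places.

5.0741

Let M_i = S''(x_i). Step sizes h_i = 2, 2, 2; slopes of the chords Δ_i = (y_(i+1) - y_i)/h_i = -13/2, 3, -1.
  2·M_0 + 8·M_1 + 2·M_2 = 6(Δ_1 - Δ_0) = 57
  2·M_1 + 8·M_2 + 2·M_3 = 6(Δ_2 - Δ_1) = -24
Clamped end conditions give two more equations: 2h_0·M_0 + h_0·M_1 = 6(Δ_0 - S'(2)) = -39 and h_2·M_2 + 2h_2·M_3 = 6(S'(8) - Δ_2) = 24.
Solving: M_0 = -33/2, M_1 = 27/2, M_2 = -9, M_3 = 21/2.
On [2, 4], S(x) = 8 + 0·(x - 2) - 33/4·(x - 2)² + 5/2·(x - 2)³.
With (x - 2) = 2/3: S(8/3) = 137/27.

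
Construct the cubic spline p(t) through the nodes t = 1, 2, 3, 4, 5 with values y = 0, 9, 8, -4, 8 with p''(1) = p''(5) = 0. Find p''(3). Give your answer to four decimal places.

-24.8571

Write M_i for p''(x_i). With h_i = 1, 1, 1, 1 and divided differences Δ_i = 9, -1, -12, 12, the continuity of p' gives the tridiagonal system
  1·M_0 + 4·M_1 + 1·M_2 = 6(Δ_1 - Δ_0) = -60
  1·M_1 + 4·M_2 + 1·M_3 = 6(Δ_2 - Δ_1) = -66
  1·M_2 + 4·M_3 + 1·M_4 = 6(Δ_3 - Δ_2) = 144
Natural end conditions: M_0 = M_4 = 0.
Forward elimination and back-substitution give M_0 = 0, M_1 = -123/14, M_2 = -174/7, M_3 = 591/14, M_4 = 0.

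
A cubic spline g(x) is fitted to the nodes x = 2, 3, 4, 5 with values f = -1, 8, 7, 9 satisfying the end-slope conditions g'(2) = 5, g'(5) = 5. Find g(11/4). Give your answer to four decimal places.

6.0969

Let M_i = g''(x_i). Step sizes h_i = 1, 1, 1; slopes of the chords Δ_i = (y_(i+1) - y_i)/h_i = 9, -1, 2.
  1·M_0 + 4·M_1 + 1·M_2 = 6(Δ_1 - Δ_0) = -60
  1·M_1 + 4·M_2 + 1·M_3 = 6(Δ_2 - Δ_1) = 18
Clamped end conditions give two more equations: 2h_0·M_0 + h_0·M_1 = 6(Δ_0 - g'(2)) = 24 and h_2·M_2 + 2h_2·M_3 = 6(g'(5) - Δ_2) = 18.
Solving: M_0 = 118/5, M_1 = -116/5, M_2 = 46/5, M_3 = 22/5.
On [2, 3], g(x) = -1 + 5·(x - 2) + 59/5·(x - 2)² - 39/5·(x - 2)³.
With (x - 2) = 3/4: g(11/4) = 1951/320.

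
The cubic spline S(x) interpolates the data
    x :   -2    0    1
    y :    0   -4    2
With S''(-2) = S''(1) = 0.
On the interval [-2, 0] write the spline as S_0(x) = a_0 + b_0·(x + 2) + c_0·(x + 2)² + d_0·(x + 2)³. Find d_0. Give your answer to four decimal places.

0.6667

Let M_i = S''(x_i). Step sizes h_i = 2, 1; slopes of the chords Δ_i = (y_(i+1) - y_i)/h_i = -2, 6.
  2·M_0 + 6·M_1 + 1·M_2 = 6(Δ_1 - Δ_0) = 48
Natural end conditions: M_0 = M_2 = 0.
Forward elimination and back-substitution give M_0 = 0, M_1 = 8, M_2 = 0.
On [-2, 0], with S_0(x) = a_0 + b_0·(x + 2) + c_0·(x + 2)² + d_0·(x + 2)³: c_0 = M_0/2 = 0, d_0 = (M_1 - M_0)/(6h_0) = 2/3, b_0 = Δ_0 - h_0(2M_0 + M_1)/6 = -14/3.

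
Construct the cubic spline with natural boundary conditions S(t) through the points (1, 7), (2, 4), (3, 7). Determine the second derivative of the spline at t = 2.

With M_i denoting the second derivative at x_i, h_i = 1, 1, and Δ_i = (y_(i+1) − y_i)/h_i = -3, 3:
  1·M_0 + 4·M_1 + 1·M_2 = 6(Δ_1 - Δ_0) = 36
Natural end conditions: M_0 = M_2 = 0.
Solving the tridiagonal system: M_0 = 0, M_1 = 9, M_2 = 0.

9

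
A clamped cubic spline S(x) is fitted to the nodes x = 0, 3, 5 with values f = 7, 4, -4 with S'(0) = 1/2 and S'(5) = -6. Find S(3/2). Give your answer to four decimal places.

Let M_i = S''(x_i). Step sizes h_i = 3, 2; slopes of the chords Δ_i = (y_(i+1) - y_i)/h_i = -1, -4.
  3·M_0 + 10·M_1 + 2·M_2 = 6(Δ_1 - Δ_0) = -18
Clamped end conditions give two more equations: 2h_0·M_0 + h_0·M_1 = 6(Δ_0 - S'(0)) = -9 and h_1·M_1 + 2h_1·M_2 = 6(S'(5) - Δ_1) = -12.
Solving the tridiagonal system: M_0 = -1, M_1 = -1, M_2 = -5/2.
On [0, 3], S(x) = 7 + 1/2·x - 1/2·x² + 0·x³.
With x = 3/2: S(3/2) = 53/8.

6.6250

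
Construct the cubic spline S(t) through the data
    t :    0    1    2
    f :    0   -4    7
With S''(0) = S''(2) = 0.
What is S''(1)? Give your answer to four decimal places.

Let σ_i = S''(x_i). Step sizes h_i = 1, 1; slopes of the chords Δ_i = (y_(i+1) - y_i)/h_i = -4, 11.
  1·σ_0 + 4·σ_1 + 1·σ_2 = 6(Δ_1 - Δ_0) = 90
Natural end conditions: σ_0 = σ_2 = 0.
Forward elimination and back-substitution give σ_0 = 0, σ_1 = 45/2, σ_2 = 0.

22.5000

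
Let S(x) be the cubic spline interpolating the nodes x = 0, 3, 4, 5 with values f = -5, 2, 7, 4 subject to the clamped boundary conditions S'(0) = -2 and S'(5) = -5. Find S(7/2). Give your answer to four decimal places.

Put m_i = S'' at the i-th knot. Here h = (3, 1, 1) and Δ = (7/3, 5, -3), so the interior equations h_(i-1)·m_(i-1) + 2(h_(i-1)+h_i)·m_i + h_i·m_(i+1) = 6(Δ_i − Δ_(i-1)) read
  3·m_0 + 8·m_1 + 1·m_2 = 6(Δ_1 - Δ_0) = 16
  1·m_1 + 4·m_2 + 1·m_3 = 6(Δ_2 - Δ_1) = -48
Clamped end conditions give two more equations: 2h_0·m_0 + h_0·m_1 = 6(Δ_0 - S'(0)) = 26 and h_2·m_2 + 2h_2·m_3 = 6(S'(5) - Δ_2) = -12.
Solving: m_0 = 272/87, m_1 = 70/29, m_2 = -368/29, m_3 = 10/29.
On [3, 4], S(x) = 2 + 183/29·(x - 3) + 35/29·(x - 3)² - 73/29·(x - 3)³.
With (x - 3) = 1/2: S(7/2) = 1193/232.

5.1422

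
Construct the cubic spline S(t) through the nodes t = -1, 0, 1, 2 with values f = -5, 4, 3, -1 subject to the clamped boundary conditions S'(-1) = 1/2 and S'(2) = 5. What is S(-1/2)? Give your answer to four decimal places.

-1.3875

Let m_i = S''(x_i). Step sizes h_i = 1, 1, 1; slopes of the chords Δ_i = (y_(i+1) - y_i)/h_i = 9, -1, -4.
  1·m_0 + 4·m_1 + 1·m_2 = 6(Δ_1 - Δ_0) = -60
  1·m_1 + 4·m_2 + 1·m_3 = 6(Δ_2 - Δ_1) = -18
Clamped end conditions give two more equations: 2h_0·m_0 + h_0·m_1 = 6(Δ_0 - S'(-1)) = 51 and h_2·m_2 + 2h_2·m_3 = 6(S'(2) - Δ_2) = 54.
Hence m_0 = 184/5, m_1 = -113/5, m_2 = -32/5, m_3 = 151/5.
On [-1, 0], S(t) = -5 + 1/2·(t + 1) + 92/5·(t + 1)² - 99/10·(t + 1)³.
With (t + 1) = 1/2: S(-1/2) = -111/80.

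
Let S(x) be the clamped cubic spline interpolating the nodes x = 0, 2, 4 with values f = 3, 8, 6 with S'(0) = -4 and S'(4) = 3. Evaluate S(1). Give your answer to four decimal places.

Write M_i for S''(x_i). With h_i = 2, 2 and divided differences Δ_i = 5/2, -1, the continuity of S' gives the tridiagonal system
  2·M_0 + 8·M_1 + 2·M_2 = 6(Δ_1 - Δ_0) = -21
Clamped end conditions give two more equations: 2h_0·M_0 + h_0·M_1 = 6(Δ_0 - S'(0)) = 39 and h_1·M_1 + 2h_1·M_2 = 6(S'(4) - Δ_1) = 24.
Hence M_0 = 113/8, M_1 = -35/4, M_2 = 83/8.
On [0, 2], S(x) = 3 - 4·x + 113/16·x² - 61/32·x³.
With x = 1: S(1) = 133/32.

4.1563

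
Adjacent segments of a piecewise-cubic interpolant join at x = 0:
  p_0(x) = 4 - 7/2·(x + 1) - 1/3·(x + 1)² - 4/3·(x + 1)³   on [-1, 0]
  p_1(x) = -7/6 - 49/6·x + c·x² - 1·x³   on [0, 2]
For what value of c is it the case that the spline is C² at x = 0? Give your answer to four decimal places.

p_0''(x) = -2/3 - 8·(x + 1), so p_0''(0) = -26/3. On the right, p_1''(0) = 2c, so c = -13/3.

-4.3333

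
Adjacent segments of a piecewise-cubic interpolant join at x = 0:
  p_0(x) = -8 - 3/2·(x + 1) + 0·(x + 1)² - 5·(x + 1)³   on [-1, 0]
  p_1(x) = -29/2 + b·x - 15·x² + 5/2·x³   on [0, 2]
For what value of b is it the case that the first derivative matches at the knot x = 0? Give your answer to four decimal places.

-16.5000

p_0'(x) = -3/2 + 0·(x + 1) - 15·(x + 1)², so p_0'(0) = -33/2. On the right, p_1'(0) = b, so b = -33/2.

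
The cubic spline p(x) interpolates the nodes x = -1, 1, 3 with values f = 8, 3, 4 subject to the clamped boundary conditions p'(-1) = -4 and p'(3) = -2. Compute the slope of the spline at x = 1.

0

Let m_i = p''(x_i). Step sizes h_i = 2, 2; slopes of the chords Δ_i = (y_(i+1) - y_i)/h_i = -5/2, 1/2.
  2·m_0 + 8·m_1 + 2·m_2 = 6(Δ_1 - Δ_0) = 18
Clamped end conditions give two more equations: 2h_0·m_0 + h_0·m_1 = 6(Δ_0 - p'(-1)) = 9 and h_1·m_1 + 2h_1·m_2 = 6(p'(3) - Δ_1) = -15.
Solving: m_0 = 1/2, m_1 = 7/2, m_2 = -11/2.
On [1, 3], p'(x) = b_1 + 2c_1·(x - 1) + 3d_1·(x - 1)² with b_1 = Δ_1 - h_1(2m_1 + m_2)/6 = 0, c_1 = m_1/2 = 7/4, d_1 = (m_2 - m_1)/(6h_1) = -3/4. So p'(1) = 0.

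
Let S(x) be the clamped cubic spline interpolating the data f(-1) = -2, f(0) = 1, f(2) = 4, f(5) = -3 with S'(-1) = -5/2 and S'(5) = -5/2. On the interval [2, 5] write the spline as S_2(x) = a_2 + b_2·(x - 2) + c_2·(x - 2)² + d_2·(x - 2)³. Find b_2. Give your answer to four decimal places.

Let M_i = S''(x_i). Step sizes h_i = 1, 2, 3; slopes of the chords Δ_i = (y_(i+1) - y_i)/h_i = 3, 3/2, -7/3.
  1·M_0 + 6·M_1 + 2·M_2 = 6(Δ_1 - Δ_0) = -9
  2·M_1 + 10·M_2 + 3·M_3 = 6(Δ_2 - Δ_1) = -23
Clamped end conditions give two more equations: 2h_0·M_0 + h_0·M_1 = 6(Δ_0 - S'(-1)) = 33 and h_2·M_2 + 2h_2·M_3 = 6(S'(5) - Δ_2) = -1.
Solving: M_0 = 1055/57, M_1 = -229/57, M_2 = -97/57, M_3 = 13/19.
On [2, 5], with S_2(x) = a_2 + b_2·(x - 2) + c_2·(x - 2)² + d_2·(x - 2)³: c_2 = M_2/2 = -97/114, d_2 = (M_3 - M_2)/(6h_2) = 68/513, b_2 = Δ_2 - h_2(2M_2 + M_3)/6 = -37/38.

-0.9737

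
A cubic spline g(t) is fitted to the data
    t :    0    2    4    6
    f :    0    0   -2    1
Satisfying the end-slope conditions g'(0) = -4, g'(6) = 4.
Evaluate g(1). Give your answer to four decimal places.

-1.1083

Let σ_i = g''(x_i). Step sizes h_i = 2, 2, 2; slopes of the chords Δ_i = (y_(i+1) - y_i)/h_i = 0, -1, 3/2.
  2·σ_0 + 8·σ_1 + 2·σ_2 = 6(Δ_1 - Δ_0) = -6
  2·σ_1 + 8·σ_2 + 2·σ_3 = 6(Δ_2 - Δ_1) = 15
Clamped end conditions give two more equations: 2h_0·σ_0 + h_0·σ_1 = 6(Δ_0 - g'(0)) = 24 and h_2·σ_2 + 2h_2·σ_3 = 6(g'(6) - Δ_2) = 15.
Solving: σ_0 = 227/30, σ_1 = -47/15, σ_2 = 59/30, σ_3 = 83/30.
On [0, 2], g(t) = 0 - 4·t + 227/60·t² - 107/120·t³.
With t = 1: g(1) = -133/120.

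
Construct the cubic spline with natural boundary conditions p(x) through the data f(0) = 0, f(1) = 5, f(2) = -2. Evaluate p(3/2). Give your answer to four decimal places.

2.6250

Put m_i = p'' at the i-th knot. Here h = (1, 1) and Δ = (5, -7), so the interior equations h_(i-1)·m_(i-1) + 2(h_(i-1)+h_i)·m_i + h_i·m_(i+1) = 6(Δ_i − Δ_(i-1)) read
  1·m_0 + 4·m_1 + 1·m_2 = 6(Δ_1 - Δ_0) = -72
Natural end conditions: m_0 = m_2 = 0.
Solving: m_0 = 0, m_1 = -18, m_2 = 0.
On [1, 2], p(x) = 5 - 1·(x - 1) - 9·(x - 1)² + 3·(x - 1)³.
With (x - 1) = 1/2: p(3/2) = 21/8.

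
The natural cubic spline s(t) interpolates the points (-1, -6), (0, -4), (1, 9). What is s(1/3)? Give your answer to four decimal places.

Write σ_i for s''(x_i). With h_i = 1, 1 and divided differences Δ_i = 2, 13, the continuity of s' gives the tridiagonal system
  1·σ_0 + 4·σ_1 + 1·σ_2 = 6(Δ_1 - Δ_0) = 66
Natural end conditions: σ_0 = σ_2 = 0.
Forward elimination and back-substitution give σ_0 = 0, σ_1 = 33/2, σ_2 = 0.
On [0, 1], s(t) = -4 + 15/2·t + 33/4·t² - 11/4·t³.
With t = 1/3: s(1/3) = -37/54.

-0.6852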